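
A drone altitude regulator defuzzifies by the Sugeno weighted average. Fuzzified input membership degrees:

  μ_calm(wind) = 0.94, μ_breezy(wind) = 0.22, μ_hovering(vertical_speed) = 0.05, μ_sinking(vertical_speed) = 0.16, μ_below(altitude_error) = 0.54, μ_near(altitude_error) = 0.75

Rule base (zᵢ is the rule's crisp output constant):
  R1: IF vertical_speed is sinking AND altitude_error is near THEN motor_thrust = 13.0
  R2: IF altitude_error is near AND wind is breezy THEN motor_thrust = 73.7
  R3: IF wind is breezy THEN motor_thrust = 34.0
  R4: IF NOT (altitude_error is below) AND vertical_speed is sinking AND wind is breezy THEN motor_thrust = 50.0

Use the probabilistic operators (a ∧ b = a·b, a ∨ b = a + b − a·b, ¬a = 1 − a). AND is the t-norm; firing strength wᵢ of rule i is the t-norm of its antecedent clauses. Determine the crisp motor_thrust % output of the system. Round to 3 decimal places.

42.230

R1 (z=13.0): sinking=0.16, near=0.75; AND[a·b] → w = 0.1200
R2 (z=73.7): near=0.75, breezy=0.22; AND[a·b] → w = 0.1650
R3 (z=34.0): breezy=0.22 → w = 0.2200
R4 (z=50.0): ¬below=1−0.54=0.46, sinking=0.16, breezy=0.22; AND[a·b] → w = 0.0162
Weighted average = (0.1200·13.0 + 0.1650·73.7 + 0.2200·34.0 + 0.0162·50.0) / (0.1200 + 0.1650 + 0.2200 + 0.0162)
  = 22.0101 / 0.5212 = 42.230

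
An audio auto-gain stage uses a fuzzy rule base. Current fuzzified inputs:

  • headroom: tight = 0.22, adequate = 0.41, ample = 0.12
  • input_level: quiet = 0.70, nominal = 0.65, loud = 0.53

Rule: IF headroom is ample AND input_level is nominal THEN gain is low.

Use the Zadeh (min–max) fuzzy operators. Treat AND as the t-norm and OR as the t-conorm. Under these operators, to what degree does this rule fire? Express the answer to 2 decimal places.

firing strength: ample=0.12, nominal=0.65; AND[min(a, b)] → w = 0.12

0.12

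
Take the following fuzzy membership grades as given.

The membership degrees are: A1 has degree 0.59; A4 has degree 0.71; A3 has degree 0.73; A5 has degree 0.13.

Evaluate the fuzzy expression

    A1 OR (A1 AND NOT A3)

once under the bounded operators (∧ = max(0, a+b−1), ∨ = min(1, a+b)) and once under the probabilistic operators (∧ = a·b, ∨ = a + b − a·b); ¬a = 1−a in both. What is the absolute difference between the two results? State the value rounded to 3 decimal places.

Under bounded:
  NOT A3 = 1 − 0.73 = 0.27
  A1 AND NOT A3 = max(0, a+b−1) on (0.59, 0.27) = 0.00
  A1 OR (A1 AND NOT A3) = min(1, a+b) on (0.59, 0.00) = 0.59
  → value = 0.5900
Under probabilistic:
  NOT A3 = 1 − 0.7300 = 0.2700
  A1 AND NOT A3 = a·b on (0.5900, 0.2700) = 0.1593
  A1 OR (A1 AND NOT A3) = a + b − a·b on (0.5900, 0.1593) = 0.6553
  → value = 0.6553
|0.5900 − 0.6553| = 0.065

0.065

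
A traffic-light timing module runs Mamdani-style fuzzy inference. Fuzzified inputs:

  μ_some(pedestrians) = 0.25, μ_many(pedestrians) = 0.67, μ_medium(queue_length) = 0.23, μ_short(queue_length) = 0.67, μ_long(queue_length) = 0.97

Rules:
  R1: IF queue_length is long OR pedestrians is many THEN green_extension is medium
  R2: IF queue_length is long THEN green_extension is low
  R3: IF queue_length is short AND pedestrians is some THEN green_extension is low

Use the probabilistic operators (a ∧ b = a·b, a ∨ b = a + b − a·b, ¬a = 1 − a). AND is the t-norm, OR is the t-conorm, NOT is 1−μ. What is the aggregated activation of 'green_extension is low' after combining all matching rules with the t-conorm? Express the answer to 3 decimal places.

R1: long=0.97, many=0.67; OR[a + b − a·b] → w = 0.9901
R2: long=0.97 → w = 0.9700
R3: short=0.67, some=0.25; AND[a·b] → w = 0.1675
Rules with consequent 'low': {R2, R3} → strengths 0.9700, 0.1675
Aggregate via t-conorm [a + b − a·b]: 0.9750

0.975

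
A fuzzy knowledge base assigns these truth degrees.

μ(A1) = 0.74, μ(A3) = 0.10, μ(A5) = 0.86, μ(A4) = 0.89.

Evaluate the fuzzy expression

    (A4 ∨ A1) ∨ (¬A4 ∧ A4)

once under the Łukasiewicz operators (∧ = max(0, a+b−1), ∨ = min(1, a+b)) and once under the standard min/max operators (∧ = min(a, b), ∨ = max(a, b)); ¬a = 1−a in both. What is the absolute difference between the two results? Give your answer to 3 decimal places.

0.110

Under Łukasiewicz:
  A4 ∨ A1 = min(1, a+b) on (0.89, 0.74) = 1.00
  ¬A4 = 1 − 0.89 = 0.11
  ¬A4 ∧ A4 = max(0, a+b−1) on (0.11, 0.89) = 0.00
  (A4 ∨ A1) ∨ (¬A4 ∧ A4) = min(1, a+b) on (1.00, 0.00) = 1.00
  → value = 1.0000
Under standard min/max:
  A4 ∨ A1 = max(a, b) on (0.89, 0.74) = 0.89
  ¬A4 = 1 − 0.89 = 0.11
  ¬A4 ∧ A4 = min(a, b) on (0.11, 0.89) = 0.11
  (A4 ∨ A1) ∨ (¬A4 ∧ A4) = max(a, b) on (0.89, 0.11) = 0.89
  → value = 0.8900
|1.0000 − 0.8900| = 0.110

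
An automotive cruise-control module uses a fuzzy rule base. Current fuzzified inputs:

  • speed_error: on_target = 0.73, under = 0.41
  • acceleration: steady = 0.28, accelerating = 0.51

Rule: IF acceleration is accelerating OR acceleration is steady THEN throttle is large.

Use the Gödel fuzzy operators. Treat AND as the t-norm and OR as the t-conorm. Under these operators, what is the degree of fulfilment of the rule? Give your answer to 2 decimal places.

firing strength: accelerating=0.51, steady=0.28; OR[max(a, b)] → w = 0.51

0.51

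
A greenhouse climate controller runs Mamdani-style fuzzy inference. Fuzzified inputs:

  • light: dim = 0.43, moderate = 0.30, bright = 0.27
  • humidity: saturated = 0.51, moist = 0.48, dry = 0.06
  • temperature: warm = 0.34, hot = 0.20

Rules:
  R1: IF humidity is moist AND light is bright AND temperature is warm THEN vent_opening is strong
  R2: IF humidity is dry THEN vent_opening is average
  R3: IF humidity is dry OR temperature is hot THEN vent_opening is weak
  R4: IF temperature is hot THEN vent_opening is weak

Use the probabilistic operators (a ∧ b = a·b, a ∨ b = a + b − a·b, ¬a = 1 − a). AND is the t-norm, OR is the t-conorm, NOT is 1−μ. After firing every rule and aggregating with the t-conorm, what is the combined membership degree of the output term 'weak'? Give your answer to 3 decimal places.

R1: moist=0.48, bright=0.27, warm=0.34; AND[a·b] → w = 0.0441
R2: dry=0.06 → w = 0.0600
R3: dry=0.06, hot=0.20; OR[a + b − a·b] → w = 0.2480
R4: hot=0.20 → w = 0.2000
Rules with consequent 'weak': {R3, R4} → strengths 0.2480, 0.2000
Aggregate via t-conorm [a + b − a·b]: 0.3984

0.398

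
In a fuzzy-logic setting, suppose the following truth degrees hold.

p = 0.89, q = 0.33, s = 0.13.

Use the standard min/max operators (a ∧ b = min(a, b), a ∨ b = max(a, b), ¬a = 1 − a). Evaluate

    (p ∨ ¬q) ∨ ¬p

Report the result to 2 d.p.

¬q = 1 − 0.33 = 0.67
p ∨ ¬q = max(a, b) on (0.89, 0.67) = 0.89
¬p = 1 − 0.89 = 0.11
(p ∨ ¬q) ∨ ¬p = max(a, b) on (0.89, 0.11) = 0.89

0.89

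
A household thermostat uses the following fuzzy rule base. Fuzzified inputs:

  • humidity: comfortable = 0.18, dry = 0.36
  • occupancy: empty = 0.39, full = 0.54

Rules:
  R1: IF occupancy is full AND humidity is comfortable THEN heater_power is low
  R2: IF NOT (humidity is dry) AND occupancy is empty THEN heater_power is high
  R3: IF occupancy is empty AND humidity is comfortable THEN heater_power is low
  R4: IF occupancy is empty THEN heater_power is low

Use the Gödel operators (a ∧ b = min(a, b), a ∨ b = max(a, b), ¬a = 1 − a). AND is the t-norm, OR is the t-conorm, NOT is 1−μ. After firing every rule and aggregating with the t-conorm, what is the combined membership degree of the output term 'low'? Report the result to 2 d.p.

R1: full=0.54, comfortable=0.18; AND[min(a, b)] → w = 0.18
R2: ¬dry=1−0.36=0.64, empty=0.39; AND[min(a, b)] → w = 0.39
R3: empty=0.39, comfortable=0.18; AND[min(a, b)] → w = 0.18
R4: empty=0.39 → w = 0.39
Rules with consequent 'low': {R1, R3, R4} → strengths 0.18, 0.18, 0.39
Aggregate via t-conorm [max(a, b)]: 0.39

0.39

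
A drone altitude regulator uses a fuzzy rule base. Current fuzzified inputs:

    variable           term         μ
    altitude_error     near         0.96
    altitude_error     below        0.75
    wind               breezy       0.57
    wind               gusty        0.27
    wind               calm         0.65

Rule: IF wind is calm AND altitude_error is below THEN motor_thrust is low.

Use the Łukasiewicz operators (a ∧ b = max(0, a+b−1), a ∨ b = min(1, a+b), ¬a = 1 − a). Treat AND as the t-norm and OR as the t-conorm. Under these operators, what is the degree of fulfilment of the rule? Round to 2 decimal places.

0.40

firing strength: calm=0.65, below=0.75; AND[max(0, a+b−1)] → w = 0.40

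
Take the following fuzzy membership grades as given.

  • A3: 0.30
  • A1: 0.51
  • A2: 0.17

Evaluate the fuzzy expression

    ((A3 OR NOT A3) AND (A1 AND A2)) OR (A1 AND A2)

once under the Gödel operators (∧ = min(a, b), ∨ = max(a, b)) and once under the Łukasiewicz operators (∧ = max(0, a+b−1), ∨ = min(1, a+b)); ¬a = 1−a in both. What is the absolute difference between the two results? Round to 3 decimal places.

Under Gödel:
  NOT A3 = 1 − 0.30 = 0.70
  A3 OR NOT A3 = max(a, b) on (0.30, 0.70) = 0.70
  A1 AND A2 = min(a, b) on (0.51, 0.17) = 0.17
  (A3 OR NOT A3) AND (A1 AND A2) = min(a, b) on (0.70, 0.17) = 0.17
  A1 AND A2 = min(a, b) on (0.51, 0.17) = 0.17
  ((A3 OR NOT A3) AND (A1 AND A2)) OR (A1 AND A2) = max(a, b) on (0.17, 0.17) = 0.17
  → value = 0.1700
Under Łukasiewicz:
  NOT A3 = 1 − 0.30 = 0.70
  A3 OR NOT A3 = min(1, a+b) on (0.30, 0.70) = 1.00
  A1 AND A2 = max(0, a+b−1) on (0.51, 0.17) = 0.00
  (A3 OR NOT A3) AND (A1 AND A2) = max(0, a+b−1) on (1.00, 0.00) = 0.00
  A1 AND A2 = max(0, a+b−1) on (0.51, 0.17) = 0.00
  ((A3 OR NOT A3) AND (A1 AND A2)) OR (A1 AND A2) = min(1, a+b) on (0.00, 0.00) = 0.00
  → value = 0.0000
|0.1700 − 0.0000| = 0.170

0.170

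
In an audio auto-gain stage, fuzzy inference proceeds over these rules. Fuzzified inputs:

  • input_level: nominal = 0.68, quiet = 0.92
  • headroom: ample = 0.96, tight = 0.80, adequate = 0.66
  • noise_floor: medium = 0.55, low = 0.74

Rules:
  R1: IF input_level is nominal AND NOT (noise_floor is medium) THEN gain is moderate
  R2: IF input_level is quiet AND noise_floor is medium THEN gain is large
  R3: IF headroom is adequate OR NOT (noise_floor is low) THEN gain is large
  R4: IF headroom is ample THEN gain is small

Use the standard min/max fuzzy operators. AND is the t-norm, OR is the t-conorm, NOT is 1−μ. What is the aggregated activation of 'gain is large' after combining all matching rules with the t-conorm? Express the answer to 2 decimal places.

0.66

R1: nominal=0.68, ¬medium=1−0.55=0.45; AND[min(a, b)] → w = 0.45
R2: quiet=0.92, medium=0.55; AND[min(a, b)] → w = 0.55
R3: adequate=0.66, ¬low=1−0.74=0.26; OR[max(a, b)] → w = 0.66
R4: ample=0.96 → w = 0.96
Rules with consequent 'large': {R2, R3} → strengths 0.55, 0.66
Aggregate via t-conorm [max(a, b)]: 0.66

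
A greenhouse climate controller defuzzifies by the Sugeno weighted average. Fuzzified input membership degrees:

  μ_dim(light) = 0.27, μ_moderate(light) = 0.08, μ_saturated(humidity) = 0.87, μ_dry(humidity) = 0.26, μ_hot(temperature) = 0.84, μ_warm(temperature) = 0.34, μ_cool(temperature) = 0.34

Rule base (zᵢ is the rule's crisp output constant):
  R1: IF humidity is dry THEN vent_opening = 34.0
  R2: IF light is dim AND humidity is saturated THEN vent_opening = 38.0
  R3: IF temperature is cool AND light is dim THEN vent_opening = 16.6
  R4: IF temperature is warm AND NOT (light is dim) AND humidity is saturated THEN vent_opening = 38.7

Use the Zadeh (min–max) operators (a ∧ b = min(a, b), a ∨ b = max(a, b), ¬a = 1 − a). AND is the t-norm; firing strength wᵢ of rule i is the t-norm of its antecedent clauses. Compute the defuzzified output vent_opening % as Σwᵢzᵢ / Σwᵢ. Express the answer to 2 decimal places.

R1 (z=34.0): dry=0.26 → w = 0.26
R2 (z=38.0): dim=0.27, saturated=0.87; AND[min(a, b)] → w = 0.27
R3 (z=16.6): cool=0.34, dim=0.27; AND[min(a, b)] → w = 0.27
R4 (z=38.7): warm=0.34, ¬dim=1−0.27=0.73, saturated=0.87; AND[min(a, b)] → w = 0.34
Weighted average = (0.26·34.0 + 0.27·38.0 + 0.27·16.6 + 0.34·38.7) / (0.26 + 0.27 + 0.27 + 0.34)
  = 36.7400 / 1.1400 = 32.23

32.23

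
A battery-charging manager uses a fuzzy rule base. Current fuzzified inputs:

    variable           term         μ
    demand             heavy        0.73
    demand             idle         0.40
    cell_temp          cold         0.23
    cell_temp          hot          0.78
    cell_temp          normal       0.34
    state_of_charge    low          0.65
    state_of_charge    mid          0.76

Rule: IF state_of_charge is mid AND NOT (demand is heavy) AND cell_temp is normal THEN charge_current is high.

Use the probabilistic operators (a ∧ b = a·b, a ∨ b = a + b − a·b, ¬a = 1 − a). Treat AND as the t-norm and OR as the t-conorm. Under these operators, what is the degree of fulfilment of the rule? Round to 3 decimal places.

0.070

firing strength: mid=0.76, ¬heavy=1−0.73=0.27, normal=0.34; AND[a·b] → w = 0.0698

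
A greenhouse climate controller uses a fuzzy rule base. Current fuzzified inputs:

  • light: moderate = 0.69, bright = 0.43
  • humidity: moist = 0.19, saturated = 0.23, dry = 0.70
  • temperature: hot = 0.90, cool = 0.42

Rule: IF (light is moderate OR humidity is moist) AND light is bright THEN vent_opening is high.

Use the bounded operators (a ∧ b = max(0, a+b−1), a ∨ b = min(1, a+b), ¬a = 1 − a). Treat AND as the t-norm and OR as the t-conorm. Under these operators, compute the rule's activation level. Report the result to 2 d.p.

firing strength: (moderate=0.69 OR moist=0.19) = 0.88; AND[max(0, a+b−1)] with bright=0.43 → w = 0.31

0.31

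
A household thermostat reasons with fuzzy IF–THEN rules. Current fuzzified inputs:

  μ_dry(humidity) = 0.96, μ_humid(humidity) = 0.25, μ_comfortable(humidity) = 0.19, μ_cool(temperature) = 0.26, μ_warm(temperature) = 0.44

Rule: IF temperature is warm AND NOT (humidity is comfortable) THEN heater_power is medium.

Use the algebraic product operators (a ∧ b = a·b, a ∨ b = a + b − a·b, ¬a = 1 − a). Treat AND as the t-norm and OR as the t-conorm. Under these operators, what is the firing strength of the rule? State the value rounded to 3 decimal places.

0.356

firing strength: warm=0.44, ¬comfortable=1−0.19=0.81; AND[a·b] → w = 0.3564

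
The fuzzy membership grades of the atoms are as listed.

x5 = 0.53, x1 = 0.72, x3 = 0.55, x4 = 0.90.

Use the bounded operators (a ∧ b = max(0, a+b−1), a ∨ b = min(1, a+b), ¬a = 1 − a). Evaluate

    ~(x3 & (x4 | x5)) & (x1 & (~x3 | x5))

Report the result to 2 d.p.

x4 | x5 = min(1, a+b) on (0.90, 0.53) = 1.00
x3 & (x4 | x5) = max(0, a+b−1) on (0.55, 1.00) = 0.55
~(x3 & (x4 | x5)) = 1 − 0.55 = 0.45
~x3 = 1 − 0.55 = 0.45
~x3 | x5 = min(1, a+b) on (0.45, 0.53) = 0.98
x1 & (~x3 | x5) = max(0, a+b−1) on (0.72, 0.98) = 0.70
~(x3 & (x4 | x5)) & (x1 & (~x3 | x5)) = max(0, a+b−1) on (0.45, 0.70) = 0.15

0.15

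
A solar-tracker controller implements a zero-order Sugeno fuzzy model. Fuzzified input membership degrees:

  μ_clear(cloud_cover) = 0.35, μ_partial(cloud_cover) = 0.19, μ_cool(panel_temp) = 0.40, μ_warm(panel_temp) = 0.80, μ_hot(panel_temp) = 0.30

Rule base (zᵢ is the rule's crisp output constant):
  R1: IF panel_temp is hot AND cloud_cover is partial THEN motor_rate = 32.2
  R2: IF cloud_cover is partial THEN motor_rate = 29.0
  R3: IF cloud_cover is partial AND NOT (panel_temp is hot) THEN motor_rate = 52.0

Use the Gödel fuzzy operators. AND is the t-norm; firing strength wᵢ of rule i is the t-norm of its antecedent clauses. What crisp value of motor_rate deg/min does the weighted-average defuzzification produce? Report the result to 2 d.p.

37.73

R1 (z=32.2): hot=0.30, partial=0.19; AND[min(a, b)] → w = 0.19
R2 (z=29.0): partial=0.19 → w = 0.19
R3 (z=52.0): partial=0.19, ¬hot=1−0.30=0.70; AND[min(a, b)] → w = 0.19
Weighted average = (0.19·32.2 + 0.19·29.0 + 0.19·52.0) / (0.19 + 0.19 + 0.19)
  = 21.5080 / 0.5700 = 37.73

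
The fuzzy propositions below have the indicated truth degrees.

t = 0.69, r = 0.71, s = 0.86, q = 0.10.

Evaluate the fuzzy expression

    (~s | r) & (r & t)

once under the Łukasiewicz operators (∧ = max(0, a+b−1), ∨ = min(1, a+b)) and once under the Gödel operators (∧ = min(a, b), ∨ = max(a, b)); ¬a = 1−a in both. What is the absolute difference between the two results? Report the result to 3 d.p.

Under Łukasiewicz:
  ~s = 1 − 0.86 = 0.14
  ~s | r = min(1, a+b) on (0.14, 0.71) = 0.85
  r & t = max(0, a+b−1) on (0.71, 0.69) = 0.40
  (~s | r) & (r & t) = max(0, a+b−1) on (0.85, 0.40) = 0.25
  → value = 0.2500
Under Gödel:
  ~s = 1 − 0.86 = 0.14
  ~s | r = max(a, b) on (0.14, 0.71) = 0.71
  r & t = min(a, b) on (0.71, 0.69) = 0.69
  (~s | r) & (r & t) = min(a, b) on (0.71, 0.69) = 0.69
  → value = 0.6900
|0.2500 − 0.6900| = 0.440

0.440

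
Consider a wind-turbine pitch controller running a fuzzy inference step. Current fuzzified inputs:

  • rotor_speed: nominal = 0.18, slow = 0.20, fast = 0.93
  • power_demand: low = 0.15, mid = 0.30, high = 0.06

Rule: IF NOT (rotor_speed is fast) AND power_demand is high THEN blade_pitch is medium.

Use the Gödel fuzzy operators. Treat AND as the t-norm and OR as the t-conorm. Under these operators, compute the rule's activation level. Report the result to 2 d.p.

0.06

firing strength: ¬fast=1−0.93=0.07, high=0.06; AND[min(a, b)] → w = 0.06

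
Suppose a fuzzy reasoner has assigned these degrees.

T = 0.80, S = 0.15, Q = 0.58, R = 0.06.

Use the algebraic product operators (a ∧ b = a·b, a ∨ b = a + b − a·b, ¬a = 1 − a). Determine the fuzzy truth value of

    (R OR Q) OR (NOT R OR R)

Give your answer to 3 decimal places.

0.978

R OR Q = a + b − a·b on (0.0600, 0.5800) = 0.6052
NOT R = 1 − 0.0600 = 0.9400
NOT R OR R = a + b − a·b on (0.9400, 0.0600) = 0.9436
(R OR Q) OR (NOT R OR R) = a + b − a·b on (0.6052, 0.9436) = 0.9777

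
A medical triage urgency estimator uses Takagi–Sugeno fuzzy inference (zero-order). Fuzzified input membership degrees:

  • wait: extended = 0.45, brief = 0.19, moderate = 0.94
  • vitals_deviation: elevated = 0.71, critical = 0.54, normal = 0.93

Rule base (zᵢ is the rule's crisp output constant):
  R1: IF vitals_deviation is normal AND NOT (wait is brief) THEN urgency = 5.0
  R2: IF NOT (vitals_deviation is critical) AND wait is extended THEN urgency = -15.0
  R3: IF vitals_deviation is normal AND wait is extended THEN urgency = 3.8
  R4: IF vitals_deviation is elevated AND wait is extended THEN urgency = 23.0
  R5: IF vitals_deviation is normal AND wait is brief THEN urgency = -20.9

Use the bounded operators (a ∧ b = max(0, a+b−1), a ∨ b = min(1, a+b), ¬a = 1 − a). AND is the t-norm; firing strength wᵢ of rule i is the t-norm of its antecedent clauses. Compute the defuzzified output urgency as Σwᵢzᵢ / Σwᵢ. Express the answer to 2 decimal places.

R1 (z=5.0): normal=0.93, ¬brief=1−0.19=0.81; AND[max(0, a+b−1)] → w = 0.74
R2 (z=-15.0): ¬critical=1−0.54=0.46, extended=0.45; AND[max(0, a+b−1)] → w = 0.00
R3 (z=3.8): normal=0.93, extended=0.45; AND[max(0, a+b−1)] → w = 0.38
R4 (z=23.0): elevated=0.71, extended=0.45; AND[max(0, a+b−1)] → w = 0.16
R5 (z=-20.9): normal=0.93, brief=0.19; AND[max(0, a+b−1)] → w = 0.12
Weighted average = (0.74·5.0 + 0.00·-15.0 + 0.38·3.8 + 0.16·23.0 + 0.12·-20.9) / (0.74 + 0.00 + 0.38 + 0.16 + 0.12)
  = 6.3160 / 1.4000 = 4.51

4.51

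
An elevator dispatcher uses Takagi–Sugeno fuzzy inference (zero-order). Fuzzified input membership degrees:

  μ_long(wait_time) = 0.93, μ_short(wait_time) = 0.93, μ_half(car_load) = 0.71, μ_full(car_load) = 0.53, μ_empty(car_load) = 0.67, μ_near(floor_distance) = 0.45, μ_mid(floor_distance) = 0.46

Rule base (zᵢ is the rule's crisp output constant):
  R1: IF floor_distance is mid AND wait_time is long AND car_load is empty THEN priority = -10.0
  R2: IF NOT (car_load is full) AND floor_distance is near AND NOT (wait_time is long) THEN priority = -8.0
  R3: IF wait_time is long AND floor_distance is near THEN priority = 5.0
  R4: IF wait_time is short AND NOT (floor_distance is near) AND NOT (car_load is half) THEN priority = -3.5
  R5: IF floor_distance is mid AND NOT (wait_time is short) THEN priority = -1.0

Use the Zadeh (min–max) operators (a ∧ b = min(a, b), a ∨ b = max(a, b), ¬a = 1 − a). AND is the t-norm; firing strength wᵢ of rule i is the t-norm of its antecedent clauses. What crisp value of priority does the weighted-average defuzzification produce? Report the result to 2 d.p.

R1 (z=-10.0): mid=0.46, long=0.93, empty=0.67; AND[min(a, b)] → w = 0.46
R2 (z=-8.0): ¬full=1−0.53=0.47, near=0.45, ¬long=1−0.93=0.07; AND[min(a, b)] → w = 0.07
R3 (z=5.0): long=0.93, near=0.45; AND[min(a, b)] → w = 0.45
R4 (z=-3.5): short=0.93, ¬near=1−0.45=0.55, ¬half=1−0.71=0.29; AND[min(a, b)] → w = 0.29
R5 (z=-1.0): mid=0.46, ¬short=1−0.93=0.07; AND[min(a, b)] → w = 0.07
Weighted average = (0.46·-10.0 + 0.07·-8.0 + 0.45·5.0 + 0.29·-3.5 + 0.07·-1.0) / (0.46 + 0.07 + 0.45 + 0.29 + 0.07)
  = -3.9950 / 1.3400 = -2.98

-2.98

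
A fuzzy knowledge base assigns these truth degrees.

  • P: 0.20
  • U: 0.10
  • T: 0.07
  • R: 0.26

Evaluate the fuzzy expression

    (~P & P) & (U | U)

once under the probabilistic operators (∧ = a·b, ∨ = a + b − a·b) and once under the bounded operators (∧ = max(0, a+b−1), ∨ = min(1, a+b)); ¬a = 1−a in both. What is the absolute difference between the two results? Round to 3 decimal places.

0.030

Under probabilistic:
  ~P = 1 − 0.2000 = 0.8000
  ~P & P = a·b on (0.8000, 0.2000) = 0.1600
  U | U = a + b − a·b on (0.1000, 0.1000) = 0.1900
  (~P & P) & (U | U) = a·b on (0.1600, 0.1900) = 0.0304
  → value = 0.0304
Under bounded:
  ~P = 1 − 0.20 = 0.80
  ~P & P = max(0, a+b−1) on (0.80, 0.20) = 0.00
  U | U = min(1, a+b) on (0.10, 0.10) = 0.20
  (~P & P) & (U | U) = max(0, a+b−1) on (0.00, 0.20) = 0.00
  → value = 0.0000
|0.0304 − 0.0000| = 0.030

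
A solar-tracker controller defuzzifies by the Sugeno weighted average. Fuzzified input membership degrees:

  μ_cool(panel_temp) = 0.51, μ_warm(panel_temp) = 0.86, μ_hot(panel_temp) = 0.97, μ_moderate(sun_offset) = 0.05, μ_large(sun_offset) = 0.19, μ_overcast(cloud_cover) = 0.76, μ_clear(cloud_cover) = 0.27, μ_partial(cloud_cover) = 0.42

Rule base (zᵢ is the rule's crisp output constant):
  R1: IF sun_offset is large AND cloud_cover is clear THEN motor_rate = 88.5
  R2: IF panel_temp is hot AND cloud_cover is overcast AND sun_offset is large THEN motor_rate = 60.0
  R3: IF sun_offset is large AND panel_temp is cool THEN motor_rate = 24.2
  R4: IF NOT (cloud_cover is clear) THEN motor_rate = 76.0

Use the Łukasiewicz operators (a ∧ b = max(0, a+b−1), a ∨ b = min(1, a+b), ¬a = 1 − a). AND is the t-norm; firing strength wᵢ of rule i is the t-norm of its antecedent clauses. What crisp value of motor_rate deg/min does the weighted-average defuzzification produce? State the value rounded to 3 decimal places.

76.000

R1 (z=88.5): large=0.19, clear=0.27; AND[max(0, a+b−1)] → w = 0.00
R2 (z=60.0): hot=0.97, overcast=0.76, large=0.19; AND[max(0, a+b−1)] → w = 0.00
R3 (z=24.2): large=0.19, cool=0.51; AND[max(0, a+b−1)] → w = 0.00
R4 (z=76.0): ¬clear=1−0.27=0.73 → w = 0.73
Weighted average = (0.00·88.5 + 0.00·60.0 + 0.00·24.2 + 0.73·76.0) / (0.00 + 0.00 + 0.00 + 0.73)
  = 55.4800 / 0.7300 = 76.000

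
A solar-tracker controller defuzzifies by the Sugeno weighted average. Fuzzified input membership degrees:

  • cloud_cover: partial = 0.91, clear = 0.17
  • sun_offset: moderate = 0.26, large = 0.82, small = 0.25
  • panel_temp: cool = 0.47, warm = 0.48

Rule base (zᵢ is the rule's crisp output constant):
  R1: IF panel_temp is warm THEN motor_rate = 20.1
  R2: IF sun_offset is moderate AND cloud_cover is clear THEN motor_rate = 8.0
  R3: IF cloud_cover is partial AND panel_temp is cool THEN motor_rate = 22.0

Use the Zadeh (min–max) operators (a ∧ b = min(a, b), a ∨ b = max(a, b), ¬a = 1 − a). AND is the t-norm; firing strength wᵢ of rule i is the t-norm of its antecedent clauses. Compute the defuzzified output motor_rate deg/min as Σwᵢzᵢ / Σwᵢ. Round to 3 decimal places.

R1 (z=20.1): warm=0.48 → w = 0.48
R2 (z=8.0): moderate=0.26, clear=0.17; AND[min(a, b)] → w = 0.17
R3 (z=22.0): partial=0.91, cool=0.47; AND[min(a, b)] → w = 0.47
Weighted average = (0.48·20.1 + 0.17·8.0 + 0.47·22.0) / (0.48 + 0.17 + 0.47)
  = 21.3480 / 1.1200 = 19.061

19.061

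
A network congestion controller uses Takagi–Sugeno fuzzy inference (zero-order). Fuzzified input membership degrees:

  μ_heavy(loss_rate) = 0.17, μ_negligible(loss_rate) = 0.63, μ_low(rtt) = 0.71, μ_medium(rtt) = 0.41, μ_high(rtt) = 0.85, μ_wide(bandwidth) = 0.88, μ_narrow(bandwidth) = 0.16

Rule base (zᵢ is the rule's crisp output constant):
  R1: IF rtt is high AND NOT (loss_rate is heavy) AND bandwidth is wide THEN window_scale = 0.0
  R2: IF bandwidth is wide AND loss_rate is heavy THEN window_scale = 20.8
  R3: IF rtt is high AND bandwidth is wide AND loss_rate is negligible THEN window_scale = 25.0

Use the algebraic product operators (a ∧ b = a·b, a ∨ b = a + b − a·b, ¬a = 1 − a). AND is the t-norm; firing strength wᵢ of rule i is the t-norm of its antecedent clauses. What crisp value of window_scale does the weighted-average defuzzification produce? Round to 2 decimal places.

11.99

R1 (z=0.0): high=0.85, ¬heavy=1−0.17=0.83, wide=0.88; AND[a·b] → w = 0.6208
R2 (z=20.8): wide=0.88, heavy=0.17; AND[a·b] → w = 0.1496
R3 (z=25.0): high=0.85, wide=0.88, negligible=0.63; AND[a·b] → w = 0.4712
Weighted average = (0.6208·0.0 + 0.1496·20.8 + 0.4712·25.0) / (0.6208 + 0.1496 + 0.4712)
  = 14.8927 / 1.2417 = 11.99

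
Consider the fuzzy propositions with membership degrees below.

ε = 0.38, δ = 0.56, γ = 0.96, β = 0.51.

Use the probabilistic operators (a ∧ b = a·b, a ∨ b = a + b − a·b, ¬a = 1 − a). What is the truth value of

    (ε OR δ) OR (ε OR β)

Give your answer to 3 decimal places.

0.917

ε OR δ = a + b − a·b on (0.3800, 0.5600) = 0.7272
ε OR β = a + b − a·b on (0.3800, 0.5100) = 0.6962
(ε OR δ) OR (ε OR β) = a + b − a·b on (0.7272, 0.6962) = 0.9171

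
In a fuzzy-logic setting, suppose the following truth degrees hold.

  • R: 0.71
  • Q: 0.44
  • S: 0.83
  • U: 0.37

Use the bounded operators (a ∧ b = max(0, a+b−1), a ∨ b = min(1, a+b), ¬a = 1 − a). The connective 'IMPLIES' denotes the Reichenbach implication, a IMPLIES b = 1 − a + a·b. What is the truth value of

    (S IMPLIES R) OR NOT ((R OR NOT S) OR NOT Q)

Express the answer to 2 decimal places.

0.76

S IMPLIES R  [Reichenbach: 1 − a + a·b] with a=0.83, b=0.71 → 0.76
NOT S = 1 − 0.83 = 0.17
R OR NOT S = min(1, a+b) on (0.71, 0.17) = 0.88
NOT Q = 1 − 0.44 = 0.56
(R OR NOT S) OR NOT Q = min(1, a+b) on (0.88, 0.56) = 1.00
NOT ((R OR NOT S) OR NOT Q) = 1 − 1.00 = 0.00
(S IMPLIES R) OR NOT ((R OR NOT S) OR NOT Q) = min(1, a+b) on (0.76, 0.00) = 0.76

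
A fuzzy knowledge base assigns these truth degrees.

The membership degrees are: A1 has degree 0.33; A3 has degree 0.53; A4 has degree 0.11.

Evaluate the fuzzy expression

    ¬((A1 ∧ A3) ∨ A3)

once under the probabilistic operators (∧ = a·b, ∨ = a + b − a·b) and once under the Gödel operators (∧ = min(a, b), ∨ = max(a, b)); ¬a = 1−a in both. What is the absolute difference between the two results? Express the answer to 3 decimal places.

Under probabilistic:
  A1 ∧ A3 = a·b on (0.3300, 0.5300) = 0.1749
  (A1 ∧ A3) ∨ A3 = a + b − a·b on (0.1749, 0.5300) = 0.6122
  ¬((A1 ∧ A3) ∨ A3) = 1 − 0.6122 = 0.3878
  → value = 0.3878
Under Gödel:
  A1 ∧ A3 = min(a, b) on (0.33, 0.53) = 0.33
  (A1 ∧ A3) ∨ A3 = max(a, b) on (0.33, 0.53) = 0.53
  ¬((A1 ∧ A3) ∨ A3) = 1 − 0.53 = 0.47
  → value = 0.4700
|0.3878 − 0.4700| = 0.082

0.082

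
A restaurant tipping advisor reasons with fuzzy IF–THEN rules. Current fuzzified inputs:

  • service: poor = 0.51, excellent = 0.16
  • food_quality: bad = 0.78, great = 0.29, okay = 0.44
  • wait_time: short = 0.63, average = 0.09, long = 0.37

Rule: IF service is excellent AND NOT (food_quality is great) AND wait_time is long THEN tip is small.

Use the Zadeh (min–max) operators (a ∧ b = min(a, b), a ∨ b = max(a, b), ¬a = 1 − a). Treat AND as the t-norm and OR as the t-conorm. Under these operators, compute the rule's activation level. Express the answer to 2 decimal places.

firing strength: excellent=0.16, ¬great=1−0.29=0.71, long=0.37; AND[min(a, b)] → w = 0.16

0.16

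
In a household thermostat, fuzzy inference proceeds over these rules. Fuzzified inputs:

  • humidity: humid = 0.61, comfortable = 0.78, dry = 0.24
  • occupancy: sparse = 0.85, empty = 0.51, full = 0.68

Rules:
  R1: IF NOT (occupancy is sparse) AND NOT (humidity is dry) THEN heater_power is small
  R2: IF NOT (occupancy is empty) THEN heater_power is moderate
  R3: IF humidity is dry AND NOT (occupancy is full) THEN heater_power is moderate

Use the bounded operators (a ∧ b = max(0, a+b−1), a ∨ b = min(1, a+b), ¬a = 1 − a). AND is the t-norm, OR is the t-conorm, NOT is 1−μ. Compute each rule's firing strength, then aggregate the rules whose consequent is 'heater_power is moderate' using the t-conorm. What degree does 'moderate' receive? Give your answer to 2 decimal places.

0.49

R1: ¬sparse=1−0.85=0.15, ¬dry=1−0.24=0.76; AND[max(0, a+b−1)] → w = 0.00
R2: ¬empty=1−0.51=0.49 → w = 0.49
R3: dry=0.24, ¬full=1−0.68=0.32; AND[max(0, a+b−1)] → w = 0.00
Rules with consequent 'moderate': {R2, R3} → strengths 0.49, 0.00
Aggregate via t-conorm [min(1, a+b)]: 0.49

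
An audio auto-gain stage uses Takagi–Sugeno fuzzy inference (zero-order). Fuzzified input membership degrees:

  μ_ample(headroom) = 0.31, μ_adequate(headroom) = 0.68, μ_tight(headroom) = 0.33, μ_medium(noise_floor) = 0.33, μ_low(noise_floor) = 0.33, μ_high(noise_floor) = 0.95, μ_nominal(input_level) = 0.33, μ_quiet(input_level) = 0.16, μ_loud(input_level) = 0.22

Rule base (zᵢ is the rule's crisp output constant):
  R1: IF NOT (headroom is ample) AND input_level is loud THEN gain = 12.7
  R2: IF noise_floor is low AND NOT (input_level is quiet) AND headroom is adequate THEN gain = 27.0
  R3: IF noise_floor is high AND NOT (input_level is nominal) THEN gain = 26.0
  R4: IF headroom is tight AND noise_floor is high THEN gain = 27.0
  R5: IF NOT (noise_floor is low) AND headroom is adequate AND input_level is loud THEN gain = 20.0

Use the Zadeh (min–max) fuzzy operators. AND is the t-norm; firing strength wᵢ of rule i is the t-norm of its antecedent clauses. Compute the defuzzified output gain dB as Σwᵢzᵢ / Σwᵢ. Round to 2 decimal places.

23.97

R1 (z=12.7): ¬ample=1−0.31=0.69, loud=0.22; AND[min(a, b)] → w = 0.22
R2 (z=27.0): low=0.33, ¬quiet=1−0.16=0.84, adequate=0.68; AND[min(a, b)] → w = 0.33
R3 (z=26.0): high=0.95, ¬nominal=1−0.33=0.67; AND[min(a, b)] → w = 0.67
R4 (z=27.0): tight=0.33, high=0.95; AND[min(a, b)] → w = 0.33
R5 (z=20.0): ¬low=1−0.33=0.67, adequate=0.68, loud=0.22; AND[min(a, b)] → w = 0.22
Weighted average = (0.22·12.7 + 0.33·27.0 + 0.67·26.0 + 0.33·27.0 + 0.22·20.0) / (0.22 + 0.33 + 0.67 + 0.33 + 0.22)
  = 42.4340 / 1.7700 = 23.97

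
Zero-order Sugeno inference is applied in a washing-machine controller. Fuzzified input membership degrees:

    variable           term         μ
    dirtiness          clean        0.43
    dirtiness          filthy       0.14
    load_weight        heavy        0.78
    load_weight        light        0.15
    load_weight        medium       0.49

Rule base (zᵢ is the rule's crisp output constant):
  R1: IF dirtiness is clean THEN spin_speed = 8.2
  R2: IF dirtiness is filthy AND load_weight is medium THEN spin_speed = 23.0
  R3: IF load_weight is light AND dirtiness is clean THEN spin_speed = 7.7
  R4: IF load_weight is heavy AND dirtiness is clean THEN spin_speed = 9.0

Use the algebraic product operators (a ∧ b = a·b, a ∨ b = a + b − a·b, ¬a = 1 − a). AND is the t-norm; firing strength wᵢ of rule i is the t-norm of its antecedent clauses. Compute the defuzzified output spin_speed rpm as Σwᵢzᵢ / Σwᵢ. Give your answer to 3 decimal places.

9.593

R1 (z=8.2): clean=0.43 → w = 0.4300
R2 (z=23.0): filthy=0.14, medium=0.49; AND[a·b] → w = 0.0686
R3 (z=7.7): light=0.15, clean=0.43; AND[a·b] → w = 0.0645
R4 (z=9.0): heavy=0.78, clean=0.43; AND[a·b] → w = 0.3354
Weighted average = (0.4300·8.2 + 0.0686·23.0 + 0.0645·7.7 + 0.3354·9.0) / (0.4300 + 0.0686 + 0.0645 + 0.3354)
  = 8.6190 / 0.8985 = 9.593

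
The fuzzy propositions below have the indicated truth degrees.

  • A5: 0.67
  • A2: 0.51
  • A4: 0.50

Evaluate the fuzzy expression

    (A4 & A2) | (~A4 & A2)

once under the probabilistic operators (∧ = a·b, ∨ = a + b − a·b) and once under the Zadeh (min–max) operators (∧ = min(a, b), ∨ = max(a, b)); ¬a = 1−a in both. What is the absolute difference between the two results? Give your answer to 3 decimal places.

0.055

Under probabilistic:
  A4 & A2 = a·b on (0.5000, 0.5100) = 0.2550
  ~A4 = 1 − 0.5000 = 0.5000
  ~A4 & A2 = a·b on (0.5000, 0.5100) = 0.2550
  (A4 & A2) | (~A4 & A2) = a + b − a·b on (0.2550, 0.2550) = 0.4450
  → value = 0.4450
Under Zadeh (min–max):
  A4 & A2 = min(a, b) on (0.50, 0.51) = 0.50
  ~A4 = 1 − 0.50 = 0.50
  ~A4 & A2 = min(a, b) on (0.50, 0.51) = 0.50
  (A4 & A2) | (~A4 & A2) = max(a, b) on (0.50, 0.50) = 0.50
  → value = 0.5000
|0.4450 − 0.5000| = 0.055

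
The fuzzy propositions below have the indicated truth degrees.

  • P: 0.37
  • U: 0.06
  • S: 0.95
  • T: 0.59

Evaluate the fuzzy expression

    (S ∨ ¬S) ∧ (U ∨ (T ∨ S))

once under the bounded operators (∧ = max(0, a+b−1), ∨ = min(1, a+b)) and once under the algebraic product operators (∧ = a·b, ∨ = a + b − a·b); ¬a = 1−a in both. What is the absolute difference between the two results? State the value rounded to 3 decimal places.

0.066

Under bounded:
  ¬S = 1 − 0.95 = 0.05
  S ∨ ¬S = min(1, a+b) on (0.95, 0.05) = 1.00
  T ∨ S = min(1, a+b) on (0.59, 0.95) = 1.00
  U ∨ (T ∨ S) = min(1, a+b) on (0.06, 1.00) = 1.00
  (S ∨ ¬S) ∧ (U ∨ (T ∨ S)) = max(0, a+b−1) on (1.00, 1.00) = 1.00
  → value = 1.0000
Under algebraic product:
  ¬S = 1 − 0.9500 = 0.0500
  S ∨ ¬S = a + b − a·b on (0.9500, 0.0500) = 0.9525
  T ∨ S = a + b − a·b on (0.5900, 0.9500) = 0.9795
  U ∨ (T ∨ S) = a + b − a·b on (0.0600, 0.9795) = 0.9807
  (S ∨ ¬S) ∧ (U ∨ (T ∨ S)) = a·b on (0.9525, 0.9807) = 0.9341
  → value = 0.9341
|1.0000 − 0.9341| = 0.066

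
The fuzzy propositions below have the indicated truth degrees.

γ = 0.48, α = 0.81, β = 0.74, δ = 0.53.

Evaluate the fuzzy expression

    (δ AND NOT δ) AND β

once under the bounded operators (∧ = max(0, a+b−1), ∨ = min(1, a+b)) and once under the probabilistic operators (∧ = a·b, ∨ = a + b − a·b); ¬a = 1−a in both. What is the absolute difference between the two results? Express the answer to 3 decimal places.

Under bounded:
  NOT δ = 1 − 0.53 = 0.47
  δ AND NOT δ = max(0, a+b−1) on (0.53, 0.47) = 0.00
  (δ AND NOT δ) AND β = max(0, a+b−1) on (0.00, 0.74) = 0.00
  → value = 0.0000
Under probabilistic:
  NOT δ = 1 − 0.5300 = 0.4700
  δ AND NOT δ = a·b on (0.5300, 0.4700) = 0.2491
  (δ AND NOT δ) AND β = a·b on (0.2491, 0.7400) = 0.1843
  → value = 0.1843
|0.0000 − 0.1843| = 0.184

0.184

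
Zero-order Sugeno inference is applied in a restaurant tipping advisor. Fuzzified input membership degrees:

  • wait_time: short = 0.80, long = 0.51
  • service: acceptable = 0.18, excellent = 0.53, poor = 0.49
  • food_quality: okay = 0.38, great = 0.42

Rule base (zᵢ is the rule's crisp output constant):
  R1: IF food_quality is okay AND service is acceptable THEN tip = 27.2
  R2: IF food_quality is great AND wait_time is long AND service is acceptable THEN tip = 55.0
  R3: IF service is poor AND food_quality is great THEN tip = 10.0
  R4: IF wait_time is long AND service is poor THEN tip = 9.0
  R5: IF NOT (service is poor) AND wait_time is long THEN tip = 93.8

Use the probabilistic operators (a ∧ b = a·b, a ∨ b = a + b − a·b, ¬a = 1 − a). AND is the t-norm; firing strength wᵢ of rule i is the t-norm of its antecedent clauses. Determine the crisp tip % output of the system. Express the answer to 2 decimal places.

R1 (z=27.2): okay=0.38, acceptable=0.18; AND[a·b] → w = 0.0684
R2 (z=55.0): great=0.42, long=0.51, acceptable=0.18; AND[a·b] → w = 0.0386
R3 (z=10.0): poor=0.49, great=0.42; AND[a·b] → w = 0.2058
R4 (z=9.0): long=0.51, poor=0.49; AND[a·b] → w = 0.2499
R5 (z=93.8): ¬poor=1−0.49=0.51, long=0.51; AND[a·b] → w = 0.2601
Weighted average = (0.0684·27.2 + 0.0386·55.0 + 0.2058·10.0 + 0.2499·9.0 + 0.2601·93.8) / (0.0684 + 0.0386 + 0.2058 + 0.2499 + 0.2601)
  = 32.6855 / 0.8228 = 39.73

39.73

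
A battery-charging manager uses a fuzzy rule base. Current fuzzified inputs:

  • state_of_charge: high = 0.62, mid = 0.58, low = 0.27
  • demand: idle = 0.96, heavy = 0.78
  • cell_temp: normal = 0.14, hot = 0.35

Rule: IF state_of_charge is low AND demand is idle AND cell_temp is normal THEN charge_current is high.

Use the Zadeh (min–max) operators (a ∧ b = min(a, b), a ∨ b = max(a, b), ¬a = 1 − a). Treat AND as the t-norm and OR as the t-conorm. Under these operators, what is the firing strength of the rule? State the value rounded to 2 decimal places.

firing strength: low=0.27, idle=0.96, normal=0.14; AND[min(a, b)] → w = 0.14

0.14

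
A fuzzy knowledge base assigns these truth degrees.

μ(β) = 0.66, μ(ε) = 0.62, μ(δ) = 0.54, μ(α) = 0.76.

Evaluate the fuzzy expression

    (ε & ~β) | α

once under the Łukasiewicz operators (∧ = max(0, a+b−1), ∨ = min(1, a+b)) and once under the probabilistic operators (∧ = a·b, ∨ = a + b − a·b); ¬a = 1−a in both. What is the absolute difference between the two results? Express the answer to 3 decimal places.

0.051

Under Łukasiewicz:
  ~β = 1 − 0.66 = 0.34
  ε & ~β = max(0, a+b−1) on (0.62, 0.34) = 0.00
  (ε & ~β) | α = min(1, a+b) on (0.00, 0.76) = 0.76
  → value = 0.7600
Under probabilistic:
  ~β = 1 − 0.6600 = 0.3400
  ε & ~β = a·b on (0.6200, 0.3400) = 0.2108
  (ε & ~β) | α = a + b − a·b on (0.2108, 0.7600) = 0.8106
  → value = 0.8106
|0.7600 − 0.8106| = 0.051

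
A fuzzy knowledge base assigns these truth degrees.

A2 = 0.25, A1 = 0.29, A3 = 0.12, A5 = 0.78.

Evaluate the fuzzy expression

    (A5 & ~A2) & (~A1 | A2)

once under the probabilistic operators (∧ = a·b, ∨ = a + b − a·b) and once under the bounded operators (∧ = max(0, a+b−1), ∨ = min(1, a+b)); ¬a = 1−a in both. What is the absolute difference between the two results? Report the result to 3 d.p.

0.032

Under probabilistic:
  ~A2 = 1 − 0.2500 = 0.7500
  A5 & ~A2 = a·b on (0.7800, 0.7500) = 0.5850
  ~A1 = 1 − 0.2900 = 0.7100
  ~A1 | A2 = a + b − a·b on (0.7100, 0.2500) = 0.7825
  (A5 & ~A2) & (~A1 | A2) = a·b on (0.5850, 0.7825) = 0.4578
  → value = 0.4578
Under bounded:
  ~A2 = 1 − 0.25 = 0.75
  A5 & ~A2 = max(0, a+b−1) on (0.78, 0.75) = 0.53
  ~A1 = 1 − 0.29 = 0.71
  ~A1 | A2 = min(1, a+b) on (0.71, 0.25) = 0.96
  (A5 & ~A2) & (~A1 | A2) = max(0, a+b−1) on (0.53, 0.96) = 0.49
  → value = 0.4900
|0.4578 − 0.4900| = 0.032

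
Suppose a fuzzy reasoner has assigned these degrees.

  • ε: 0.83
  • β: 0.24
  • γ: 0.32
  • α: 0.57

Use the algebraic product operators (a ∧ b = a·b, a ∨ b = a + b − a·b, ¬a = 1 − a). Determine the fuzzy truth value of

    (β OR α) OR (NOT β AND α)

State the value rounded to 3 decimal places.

0.815

β OR α = a + b − a·b on (0.2400, 0.5700) = 0.6732
NOT β = 1 − 0.2400 = 0.7600
NOT β AND α = a·b on (0.7600, 0.5700) = 0.4332
(β OR α) OR (NOT β AND α) = a + b − a·b on (0.6732, 0.4332) = 0.8148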